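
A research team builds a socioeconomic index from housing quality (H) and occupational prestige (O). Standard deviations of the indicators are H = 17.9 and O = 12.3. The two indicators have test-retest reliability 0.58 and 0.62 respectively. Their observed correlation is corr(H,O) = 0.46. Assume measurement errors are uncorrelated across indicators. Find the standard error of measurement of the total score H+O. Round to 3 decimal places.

Var(total) = 471.7 + 202.556 = 674.256.
True-score variance = 279.638 + 202.556 = 482.194, so reliability = 0.7151.
Error variance = 674.256 − 482.194 = 192.062; SEM = √192.062 = 13.859.

13.859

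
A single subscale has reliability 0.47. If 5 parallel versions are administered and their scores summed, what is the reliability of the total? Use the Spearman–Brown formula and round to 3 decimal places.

0.816

ρ_k = kρ / (1 + (k−1)ρ) = 5·0.47 / (1 + 4·0.47) = 2.350 / 2.880 = 0.816.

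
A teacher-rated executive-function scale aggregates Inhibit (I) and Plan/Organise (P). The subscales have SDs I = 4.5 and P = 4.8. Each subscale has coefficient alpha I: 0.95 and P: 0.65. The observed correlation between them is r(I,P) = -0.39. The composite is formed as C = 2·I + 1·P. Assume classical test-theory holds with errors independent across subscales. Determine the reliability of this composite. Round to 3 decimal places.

0.828

Var(C) = 2²·4.5² + 4.8² + 2·[2·4.5·4.8·(-0.39)] = 104.04 − 33.696 = 70.344.
Because errors are independent across components, Cov(Tᵢ,Tⱼ) = Cov(Xᵢ,Xⱼ); the off-diagonal part of the true-score variance is the same as above.
True-score variance = [2²·4.5²·0.95 + 4.8²·0.65] − 33.696 = 91.926 − 33.696 = 58.23.
Reliability = 58.23 / 70.344 = 0.828.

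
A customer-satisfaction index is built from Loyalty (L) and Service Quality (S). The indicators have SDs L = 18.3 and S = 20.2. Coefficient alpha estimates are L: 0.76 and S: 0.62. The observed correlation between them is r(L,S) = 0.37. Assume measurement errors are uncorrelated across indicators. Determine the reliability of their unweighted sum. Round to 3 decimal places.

0.768

Var(L+S) = 18.3² + 20.2² + 2·[18.3·20.2·0.37] = 742.93 + 273.548 = 1016.48.
Under uncorrelated errors the observed covariances equal the true-score covariances, so only the own-variance terms attenuate.
True-score variance = [18.3²·0.76 + 20.2²·0.62] + 273.548 = 507.501 + 273.548 = 781.05.
Reliability = 781.05 / 1016.48 = 0.768.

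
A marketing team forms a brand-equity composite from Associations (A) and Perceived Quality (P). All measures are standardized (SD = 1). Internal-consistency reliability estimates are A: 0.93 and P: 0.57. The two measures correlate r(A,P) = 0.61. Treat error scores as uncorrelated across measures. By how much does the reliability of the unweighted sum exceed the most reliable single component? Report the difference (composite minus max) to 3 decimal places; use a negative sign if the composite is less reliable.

-0.085

Var(sum) = 2 + 1.22 = 3.22; true-score variance = 1.5 + 1.22 = 2.72; composite reliability = 0.8447.
Max component reliability = 0.9300.
Difference = 0.8447 − 0.9300 = -0.085.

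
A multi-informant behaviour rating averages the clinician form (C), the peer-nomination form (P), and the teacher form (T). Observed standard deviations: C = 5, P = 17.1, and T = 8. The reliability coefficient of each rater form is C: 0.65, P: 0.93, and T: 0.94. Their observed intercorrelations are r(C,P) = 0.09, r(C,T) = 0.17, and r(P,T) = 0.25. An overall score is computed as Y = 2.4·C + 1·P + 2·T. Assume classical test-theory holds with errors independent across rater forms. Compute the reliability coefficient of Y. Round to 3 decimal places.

0.907

Var(Y) = 2.4²·5² + 17.1² + 2²·8² + 2·[2.4·5·17.1·0.09 + 4.8·5·8·0.17 + 2·17.1·8·0.25] = 692.41 + 239.016 = 931.426.
With uncorrelated errors the cross-covariances are all true-score covariance, so they carry over unchanged; only the diagonal terms shrink to ρᵢσᵢ².
True-score variance = [2.4²·5²·0.65 + 17.1²·0.93 + 2²·8²·0.94] + 239.016 = 606.181 + 239.016 = 845.197.
Reliability = 845.197 / 931.426 = 0.907.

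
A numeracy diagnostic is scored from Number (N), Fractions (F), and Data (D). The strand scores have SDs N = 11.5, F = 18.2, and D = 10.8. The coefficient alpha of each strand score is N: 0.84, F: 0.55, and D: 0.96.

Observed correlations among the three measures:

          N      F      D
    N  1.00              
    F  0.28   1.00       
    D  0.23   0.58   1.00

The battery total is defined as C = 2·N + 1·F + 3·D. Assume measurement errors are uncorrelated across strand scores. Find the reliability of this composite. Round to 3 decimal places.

Var(C) = 2²·11.5² + 18.2² + 3²·10.8² + 2·[2·11.5·18.2·0.28 + 6·11.5·10.8·0.23 + 3·18.2·10.8·0.58] = 1910 + 1261.24 = 3171.24.
Because errors are independent across components, Cov(Tᵢ,Tⱼ) = Cov(Xᵢ,Xⱼ); the off-diagonal part of the true-score variance is the same as above.
True-score variance = [2²·11.5²·0.84 + 18.2²·0.55 + 3²·10.8²·0.96] + 1261.24 = 1634.31 + 1261.24 = 2895.55.
Reliability = 2895.55 / 3171.24 = 0.913.

0.913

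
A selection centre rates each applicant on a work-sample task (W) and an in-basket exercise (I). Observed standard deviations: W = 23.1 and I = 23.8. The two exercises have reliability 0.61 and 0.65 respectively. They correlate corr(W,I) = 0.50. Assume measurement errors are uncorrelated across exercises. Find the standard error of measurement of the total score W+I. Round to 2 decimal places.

Var(total) = 1100.05 + 549.78 = 1649.83.
True-score variance = 693.688 + 549.78 = 1243.47, so reliability = 0.7537.
Error variance = 1649.83 − 1243.47 = 406.362; SEM = √406.362 = 20.16.

20.16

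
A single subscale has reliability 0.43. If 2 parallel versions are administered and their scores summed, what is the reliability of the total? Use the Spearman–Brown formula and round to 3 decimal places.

0.601

ρ_k = kρ / (1 + (k−1)ρ) = 2·0.43 / (1 + 1·0.43) = 0.860 / 1.430 = 0.601.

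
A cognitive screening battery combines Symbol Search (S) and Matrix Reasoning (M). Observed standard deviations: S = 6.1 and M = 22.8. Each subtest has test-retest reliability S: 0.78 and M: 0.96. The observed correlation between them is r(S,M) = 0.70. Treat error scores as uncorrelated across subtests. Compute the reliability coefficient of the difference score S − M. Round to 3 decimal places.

0.920

Var(S−M) = 6.1² + 22.8² − 2·6.1·22.8·0.70 = 557.05 − 194.712 = 362.338.
With uncorrelated errors the cross-covariances are all true-score covariance, so they carry over unchanged; only the diagonal terms shrink to ρᵢσᵢ².
True-score variance = [6.1²·0.78 + 22.8²·0.96] − 194.712 = 528.07 − 194.712 = 333.358.
Reliability = 333.358 / 362.338 = 0.920.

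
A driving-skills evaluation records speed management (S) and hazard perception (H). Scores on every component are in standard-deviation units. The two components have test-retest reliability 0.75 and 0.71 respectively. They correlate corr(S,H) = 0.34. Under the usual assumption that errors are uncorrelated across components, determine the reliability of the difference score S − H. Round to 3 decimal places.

Var(S−H) = 1 + 1 − 2·0.34 = 2 − 0.68 = 1.32.
Under uncorrelated errors the observed covariances equal the true-score covariances, so only the own-variance terms attenuate.
True-score variance = [0.75 + 0.71] − 0.68 = 1.46 − 0.68 = 0.78.
Reliability = 0.78 / 1.32 = 0.591.

0.591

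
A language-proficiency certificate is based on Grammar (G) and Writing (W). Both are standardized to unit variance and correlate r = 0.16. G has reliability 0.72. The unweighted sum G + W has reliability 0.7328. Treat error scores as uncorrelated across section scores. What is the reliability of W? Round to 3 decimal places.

0.660

Var(G+W) = 2 + 2·0.16 = 2.320.
True-score variance = ρ_G + ρ_W + 2·0.16, so 0.7328 = (0.72 + ρ_W + 0.32) / 2.320.
ρ_W = 0.7328·2.320 − 0.72 − 0.32 = 0.660.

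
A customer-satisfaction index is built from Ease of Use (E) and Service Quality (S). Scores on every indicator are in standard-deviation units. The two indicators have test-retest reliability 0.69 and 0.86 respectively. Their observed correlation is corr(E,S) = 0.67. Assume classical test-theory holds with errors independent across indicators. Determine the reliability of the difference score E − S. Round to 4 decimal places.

Var(E−S) = 1 + 1 − 2·0.67 = 2 − 1.34 = 0.66.
Under uncorrelated errors the observed covariances equal the true-score covariances, so only the own-variance terms attenuate.
True-score variance = [0.69 + 0.86] − 1.34 = 1.55 − 1.34 = 0.21.
Reliability = 0.21 / 0.66 = 0.3182.

0.3182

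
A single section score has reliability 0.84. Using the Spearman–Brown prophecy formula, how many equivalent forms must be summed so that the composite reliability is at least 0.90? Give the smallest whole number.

2

k ≥ ρ*(1−ρ₁)/(ρ₁(1−ρ*)) = 0.90·0.16 / (0.84·0.10) = 1.714.
Smallest integer k = 2.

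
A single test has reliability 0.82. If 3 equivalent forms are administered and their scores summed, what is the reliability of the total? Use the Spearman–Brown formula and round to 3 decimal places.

0.932

ρ_k = kρ / (1 + (k−1)ρ) = 3·0.82 / (1 + 2·0.82) = 2.460 / 2.640 = 0.932.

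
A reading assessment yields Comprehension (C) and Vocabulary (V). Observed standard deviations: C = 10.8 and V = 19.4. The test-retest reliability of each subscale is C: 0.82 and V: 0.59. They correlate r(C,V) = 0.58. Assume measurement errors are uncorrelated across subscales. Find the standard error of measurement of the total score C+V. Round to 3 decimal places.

13.240

Var(total) = 493 + 243.043 = 736.043.
True-score variance = 317.697 + 243.043 = 560.74, so reliability = 0.7618.
Error variance = 736.043 − 560.74 = 175.303; SEM = √175.303 = 13.240.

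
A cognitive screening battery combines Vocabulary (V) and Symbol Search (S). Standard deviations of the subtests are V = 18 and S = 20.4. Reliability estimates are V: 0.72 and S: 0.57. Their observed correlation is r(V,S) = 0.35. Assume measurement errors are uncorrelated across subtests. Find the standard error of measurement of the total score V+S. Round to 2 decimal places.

Var(total) = 740.16 + 257.04 = 997.2.
True-score variance = 470.491 + 257.04 = 727.531, so reliability = 0.7296.
Error variance = 997.2 − 727.531 = 269.669; SEM = √269.669 = 16.42.

16.42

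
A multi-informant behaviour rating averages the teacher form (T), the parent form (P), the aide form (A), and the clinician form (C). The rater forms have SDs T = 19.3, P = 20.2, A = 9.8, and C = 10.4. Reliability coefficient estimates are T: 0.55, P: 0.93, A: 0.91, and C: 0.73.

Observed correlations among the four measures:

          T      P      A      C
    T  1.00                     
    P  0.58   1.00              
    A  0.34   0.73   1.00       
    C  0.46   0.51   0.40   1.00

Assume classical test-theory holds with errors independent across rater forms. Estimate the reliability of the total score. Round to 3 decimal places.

Var(T+P+A+C) = 19.3² + 20.2² + 9.8² + 10.4² + 2·[19.3·20.2·0.58 + 19.3·9.8·0.34 + 19.3·10.4·0.46 + 20.2·9.8·0.73 + 20.2·10.4·0.51 + 9.8·10.4·0.40] = 984.73 + 1350.35 = 2335.08.
Because errors are independent across components, Cov(Tᵢ,Tⱼ) = Cov(Xᵢ,Xⱼ); the off-diagonal part of the true-score variance is the same as above.
True-score variance = [19.3²·0.55 + 20.2²·0.93 + 9.8²·0.91 + 10.4²·0.73] + 1350.35 = 750.7 + 1350.35 = 2101.05.
Reliability = 2101.05 / 2335.08 = 0.900.

0.900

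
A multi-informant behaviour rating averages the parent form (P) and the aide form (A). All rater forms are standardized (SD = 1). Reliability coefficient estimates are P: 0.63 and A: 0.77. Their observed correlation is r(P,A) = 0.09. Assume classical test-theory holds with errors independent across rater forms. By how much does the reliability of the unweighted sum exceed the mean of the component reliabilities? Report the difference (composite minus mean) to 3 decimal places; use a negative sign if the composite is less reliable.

Var(sum) = 2 + 0.18 = 2.18; true-score variance = 1.4 + 0.18 = 1.58; composite reliability = 0.7248.
Mean component reliability = 0.7000.
Difference = 0.7248 − 0.7000 = 0.025.

0.025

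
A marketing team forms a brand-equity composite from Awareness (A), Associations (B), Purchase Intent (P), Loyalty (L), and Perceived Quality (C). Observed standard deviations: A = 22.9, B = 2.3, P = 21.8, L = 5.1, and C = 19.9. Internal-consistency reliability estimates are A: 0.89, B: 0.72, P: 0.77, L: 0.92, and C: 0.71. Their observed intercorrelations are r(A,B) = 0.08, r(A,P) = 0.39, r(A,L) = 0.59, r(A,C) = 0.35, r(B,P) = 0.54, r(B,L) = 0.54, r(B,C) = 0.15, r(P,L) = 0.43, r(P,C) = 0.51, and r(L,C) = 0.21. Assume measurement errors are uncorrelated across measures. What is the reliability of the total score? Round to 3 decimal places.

0.903

Var(A+B+P+L+C) = 22.9² + 2.3² + 21.8² + 5.1² + 19.9² + 2·[22.9·2.3·0.08 + 22.9·21.8·0.39 + 22.9·5.1·0.59 + 22.9·19.9·0.35 + 2.3·21.8·0.54 + 2.3·5.1·0.54 + 2.3·19.9·0.15 + 21.8·5.1·0.43 + 21.8·19.9·0.51 + 5.1·19.9·0.21] = 1426.96 + 1515.92 = 2942.88.
With uncorrelated errors the cross-covariances are all true-score covariance, so they carry over unchanged; only the diagonal terms shrink to ρᵢσᵢ².
True-score variance = [22.9²·0.89 + 2.3²·0.72 + 21.8²·0.77 + 5.1²·0.92 + 19.9²·0.71] + 1515.92 = 1141.56 + 1515.92 = 2657.48.
Reliability = 2657.48 / 2942.88 = 0.903.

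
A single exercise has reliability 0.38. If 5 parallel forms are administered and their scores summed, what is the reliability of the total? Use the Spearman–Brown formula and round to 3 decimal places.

ρ_k = kρ / (1 + (k−1)ρ) = 5·0.38 / (1 + 4·0.38) = 1.900 / 2.520 = 0.754.

0.754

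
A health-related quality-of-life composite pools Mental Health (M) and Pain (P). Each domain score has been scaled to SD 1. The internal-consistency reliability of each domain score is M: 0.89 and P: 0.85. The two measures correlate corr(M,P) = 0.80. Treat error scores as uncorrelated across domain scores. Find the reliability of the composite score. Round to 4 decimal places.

Var(M+P) = 2 + 2·[0.80] = 2 + 1.6 = 3.6.
Because errors are independent across components, Cov(Tᵢ,Tⱼ) = Cov(Xᵢ,Xⱼ); the off-diagonal part of the true-score variance is the same as above.
True-score variance = [0.89 + 0.85] + 1.6 = 1.74 + 1.6 = 3.34.
Reliability = 3.34 / 3.6 = 0.9278.

0.9278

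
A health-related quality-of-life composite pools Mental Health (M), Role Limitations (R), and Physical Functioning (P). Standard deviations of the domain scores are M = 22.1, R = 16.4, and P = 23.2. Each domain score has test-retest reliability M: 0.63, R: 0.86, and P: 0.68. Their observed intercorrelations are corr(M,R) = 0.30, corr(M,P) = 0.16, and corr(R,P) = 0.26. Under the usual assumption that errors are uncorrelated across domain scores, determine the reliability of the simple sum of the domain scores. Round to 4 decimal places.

0.7917

Var(M+R+P) = 22.1² + 16.4² + 23.2² + 2·[22.1·16.4·0.30 + 22.1·23.2·0.16 + 16.4·23.2·0.26] = 1295.61 + 579.384 = 1874.99.
Under uncorrelated errors the observed covariances equal the true-score covariances, so only the own-variance terms attenuate.
True-score variance = [22.1²·0.63 + 16.4²·0.86 + 23.2²·0.68] + 579.384 = 905.007 + 579.384 = 1484.39.
Reliability = 1484.39 / 1874.99 = 0.7917.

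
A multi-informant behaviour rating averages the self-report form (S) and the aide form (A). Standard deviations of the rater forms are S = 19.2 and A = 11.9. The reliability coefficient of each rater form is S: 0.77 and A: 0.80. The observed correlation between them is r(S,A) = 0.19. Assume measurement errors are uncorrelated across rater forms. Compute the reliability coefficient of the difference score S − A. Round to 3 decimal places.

Var(S−A) = 19.2² + 11.9² − 2·19.2·11.9·0.19 = 510.25 − 86.8224 = 423.428.
Under uncorrelated errors the observed covariances equal the true-score covariances, so only the own-variance terms attenuate.
True-score variance = [19.2²·0.77 + 11.9²·0.80] − 86.8224 = 397.141 − 86.8224 = 310.318.
Reliability = 310.318 / 423.428 = 0.733.

0.733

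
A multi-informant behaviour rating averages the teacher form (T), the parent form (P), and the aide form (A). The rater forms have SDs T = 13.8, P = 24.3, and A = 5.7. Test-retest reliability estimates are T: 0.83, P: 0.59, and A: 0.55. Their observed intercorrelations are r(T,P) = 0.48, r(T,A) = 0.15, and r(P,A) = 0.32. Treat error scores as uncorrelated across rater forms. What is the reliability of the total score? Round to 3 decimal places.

0.768

Var(T+P+A) = 13.8² + 24.3² + 5.7² + 2·[13.8·24.3·0.48 + 13.8·5.7·0.15 + 24.3·5.7·0.32] = 813.42 + 434.171 = 1247.59.
With uncorrelated errors the cross-covariances are all true-score covariance, so they carry over unchanged; only the diagonal terms shrink to ρᵢσᵢ².
True-score variance = [13.8²·0.83 + 24.3²·0.59 + 5.7²·0.55] + 434.171 = 524.324 + 434.171 = 958.495.
Reliability = 958.495 / 1247.59 = 0.768.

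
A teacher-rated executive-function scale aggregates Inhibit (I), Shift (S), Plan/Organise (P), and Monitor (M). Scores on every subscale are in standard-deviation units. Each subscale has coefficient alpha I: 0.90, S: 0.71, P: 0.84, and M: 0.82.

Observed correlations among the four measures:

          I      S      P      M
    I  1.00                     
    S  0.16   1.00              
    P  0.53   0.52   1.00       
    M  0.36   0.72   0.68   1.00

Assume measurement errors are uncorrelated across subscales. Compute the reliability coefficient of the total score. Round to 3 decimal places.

Var(I+S+P+M) = 4 + 2·[0.16 + 0.53 + 0.36 + 0.52 + 0.72 + 0.68] = 4 + 5.94 = 9.94.
Under uncorrelated errors the observed covariances equal the true-score covariances, so only the own-variance terms attenuate.
True-score variance = [0.90 + 0.71 + 0.84 + 0.82] + 5.94 = 3.27 + 5.94 = 9.21.
Reliability = 9.21 / 9.94 = 0.927.

0.927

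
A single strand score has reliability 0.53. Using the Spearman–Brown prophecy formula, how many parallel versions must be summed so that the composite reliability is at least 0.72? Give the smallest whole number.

k ≥ ρ*(1−ρ₁)/(ρ₁(1−ρ*)) = 0.72·0.47 / (0.53·0.28) = 2.280.
Smallest integer k = 3.

3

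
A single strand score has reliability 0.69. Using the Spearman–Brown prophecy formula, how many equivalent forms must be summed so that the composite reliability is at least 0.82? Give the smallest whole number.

k ≥ ρ*(1−ρ₁)/(ρ₁(1−ρ*)) = 0.82·0.31 / (0.69·0.18) = 2.047.
Smallest integer k = 3.

3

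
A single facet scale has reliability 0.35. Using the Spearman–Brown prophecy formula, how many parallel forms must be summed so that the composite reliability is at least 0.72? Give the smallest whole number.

5

k ≥ ρ*(1−ρ₁)/(ρ₁(1−ρ*)) = 0.72·0.65 / (0.35·0.28) = 4.776.
Smallest integer k = 5.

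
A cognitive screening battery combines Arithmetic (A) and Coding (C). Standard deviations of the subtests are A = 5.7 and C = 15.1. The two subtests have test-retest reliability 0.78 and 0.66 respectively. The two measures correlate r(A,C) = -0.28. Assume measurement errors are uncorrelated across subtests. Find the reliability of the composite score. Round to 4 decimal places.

0.6012

Var(A+C) = 5.7² + 15.1² + 2·[5.7·15.1·(-0.28)] = 260.5 − 48.1992 = 212.301.
With uncorrelated errors the cross-covariances are all true-score covariance, so they carry over unchanged; only the diagonal terms shrink to ρᵢσᵢ².
True-score variance = [5.7²·0.78 + 15.1²·0.66] − 48.1992 = 175.829 − 48.1992 = 127.63.
Reliability = 127.63 / 212.301 = 0.6012.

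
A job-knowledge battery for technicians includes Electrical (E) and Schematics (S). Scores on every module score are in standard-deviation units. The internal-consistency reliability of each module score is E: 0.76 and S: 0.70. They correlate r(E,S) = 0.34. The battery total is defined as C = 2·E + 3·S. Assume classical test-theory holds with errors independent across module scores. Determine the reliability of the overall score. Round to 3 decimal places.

Var(C) = 2² + 3² + 2·[6·0.34] = 13 + 4.08 = 17.08.
Because errors are independent across components, Cov(Tᵢ,Tⱼ) = Cov(Xᵢ,Xⱼ); the off-diagonal part of the true-score variance is the same as above.
True-score variance = [2²·0.76 + 3²·0.70] + 4.08 = 9.34 + 4.08 = 13.42.
Reliability = 13.42 / 17.08 = 0.786.

0.786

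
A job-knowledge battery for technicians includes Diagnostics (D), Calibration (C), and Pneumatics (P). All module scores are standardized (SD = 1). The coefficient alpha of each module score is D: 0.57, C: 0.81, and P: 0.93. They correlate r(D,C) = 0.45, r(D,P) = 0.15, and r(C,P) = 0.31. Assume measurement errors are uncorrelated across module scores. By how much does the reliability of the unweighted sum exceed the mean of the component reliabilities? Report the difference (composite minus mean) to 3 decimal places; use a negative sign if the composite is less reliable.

0.087

Var(sum) = 3 + 1.82 = 4.82; true-score variance = 2.31 + 1.82 = 4.13; composite reliability = 0.8568.
Mean component reliability = 0.7700.
Difference = 0.8568 − 0.7700 = 0.087.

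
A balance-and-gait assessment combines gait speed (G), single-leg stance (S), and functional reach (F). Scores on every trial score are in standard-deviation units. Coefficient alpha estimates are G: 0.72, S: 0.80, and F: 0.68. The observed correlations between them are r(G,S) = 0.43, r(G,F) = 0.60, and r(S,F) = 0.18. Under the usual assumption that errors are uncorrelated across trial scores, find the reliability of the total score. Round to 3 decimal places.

0.852

Var(G+S+F) = 3 + 2·[0.43 + 0.60 + 0.18] = 3 + 2.42 = 5.42.
With uncorrelated errors the cross-covariances are all true-score covariance, so they carry over unchanged; only the diagonal terms shrink to ρᵢσᵢ².
True-score variance = [0.72 + 0.80 + 0.68] + 2.42 = 2.2 + 2.42 = 4.62.
Reliability = 4.62 / 5.42 = 0.852.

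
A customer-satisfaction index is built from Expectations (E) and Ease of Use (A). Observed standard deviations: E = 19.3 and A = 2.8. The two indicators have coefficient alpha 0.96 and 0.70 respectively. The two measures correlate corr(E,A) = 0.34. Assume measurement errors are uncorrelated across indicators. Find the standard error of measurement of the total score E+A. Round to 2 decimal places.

Var(total) = 380.33 + 36.7472 = 417.077.
True-score variance = 363.078 + 36.7472 = 399.826, so reliability = 0.9586.
Error variance = 417.077 − 399.826 = 17.2516; SEM = √17.2516 = 4.15.

4.15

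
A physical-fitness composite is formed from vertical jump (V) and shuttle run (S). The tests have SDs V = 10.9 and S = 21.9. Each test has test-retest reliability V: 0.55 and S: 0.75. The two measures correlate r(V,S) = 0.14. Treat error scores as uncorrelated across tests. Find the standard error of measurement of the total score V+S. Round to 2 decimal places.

Var(total) = 598.42 + 66.8388 = 665.259.
True-score variance = 425.053 + 66.8388 = 491.892, so reliability = 0.7394.
Error variance = 665.259 − 491.892 = 173.367; SEM = √173.367 = 13.17.

13.17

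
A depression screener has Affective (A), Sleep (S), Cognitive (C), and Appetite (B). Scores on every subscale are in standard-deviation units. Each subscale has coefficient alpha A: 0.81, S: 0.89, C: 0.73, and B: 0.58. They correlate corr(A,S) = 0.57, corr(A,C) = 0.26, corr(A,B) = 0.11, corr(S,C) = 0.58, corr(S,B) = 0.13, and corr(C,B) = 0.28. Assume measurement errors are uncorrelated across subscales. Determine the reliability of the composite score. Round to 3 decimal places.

0.874

Var(A+S+C+B) = 4 + 2·[0.57 + 0.26 + 0.11 + 0.58 + 0.13 + 0.28] = 4 + 3.86 = 7.86.
With uncorrelated errors the cross-covariances are all true-score covariance, so they carry over unchanged; only the diagonal terms shrink to ρᵢσᵢ².
True-score variance = [0.81 + 0.89 + 0.73 + 0.58] + 3.86 = 3.01 + 3.86 = 6.87.
Reliability = 6.87 / 7.86 = 0.874.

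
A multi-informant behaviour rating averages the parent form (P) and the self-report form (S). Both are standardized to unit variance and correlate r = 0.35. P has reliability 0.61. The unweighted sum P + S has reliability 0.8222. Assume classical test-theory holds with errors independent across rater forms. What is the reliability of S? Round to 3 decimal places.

0.910

Var(P+S) = 2 + 2·0.35 = 2.700.
True-score variance = ρ_P + ρ_S + 2·0.35, so 0.8222 = (0.61 + ρ_S + 0.70) / 2.700.
ρ_S = 0.8222·2.700 − 0.61 − 0.70 = 0.910.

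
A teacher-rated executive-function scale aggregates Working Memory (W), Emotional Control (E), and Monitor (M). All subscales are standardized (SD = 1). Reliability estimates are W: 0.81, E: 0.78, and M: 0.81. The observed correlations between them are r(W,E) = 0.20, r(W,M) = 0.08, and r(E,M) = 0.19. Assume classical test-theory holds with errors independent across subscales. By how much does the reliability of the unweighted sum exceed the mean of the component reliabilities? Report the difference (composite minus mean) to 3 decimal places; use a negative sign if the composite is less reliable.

0.048

Var(sum) = 3 + 0.94 = 3.94; true-score variance = 2.4 + 0.94 = 3.34; composite reliability = 0.8477.
Mean component reliability = 0.8000.
Difference = 0.8477 − 0.8000 = 0.048.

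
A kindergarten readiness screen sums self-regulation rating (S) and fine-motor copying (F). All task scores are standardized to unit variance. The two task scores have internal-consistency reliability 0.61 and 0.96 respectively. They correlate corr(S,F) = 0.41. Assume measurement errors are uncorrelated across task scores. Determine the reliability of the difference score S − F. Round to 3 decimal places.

Var(S−F) = 1 + 1 − 2·0.41 = 2 − 0.82 = 1.18.
With uncorrelated errors the cross-covariances are all true-score covariance, so they carry over unchanged; only the diagonal terms shrink to ρᵢσᵢ².
True-score variance = [0.61 + 0.96] − 0.82 = 1.57 − 0.82 = 0.75.
Reliability = 0.75 / 1.18 = 0.636.

0.636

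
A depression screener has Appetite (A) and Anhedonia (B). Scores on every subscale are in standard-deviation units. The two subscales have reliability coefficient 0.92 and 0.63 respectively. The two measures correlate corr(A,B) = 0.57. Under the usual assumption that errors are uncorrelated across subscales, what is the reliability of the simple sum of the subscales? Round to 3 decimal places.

0.857

Var(A+B) = 2 + 2·[0.57] = 2 + 1.14 = 3.14.
Because errors are independent across components, Cov(Tᵢ,Tⱼ) = Cov(Xᵢ,Xⱼ); the off-diagonal part of the true-score variance is the same as above.
True-score variance = [0.92 + 0.63] + 1.14 = 1.55 + 1.14 = 2.69.
Reliability = 2.69 / 3.14 = 0.857.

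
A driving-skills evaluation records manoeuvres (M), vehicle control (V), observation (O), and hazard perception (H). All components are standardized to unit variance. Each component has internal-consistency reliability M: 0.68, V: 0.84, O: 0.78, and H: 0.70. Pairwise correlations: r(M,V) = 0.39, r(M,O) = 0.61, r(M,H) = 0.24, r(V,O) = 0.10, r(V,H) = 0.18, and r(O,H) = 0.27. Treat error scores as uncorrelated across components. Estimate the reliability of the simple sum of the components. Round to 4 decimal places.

Var(M+V+O+H) = 4 + 2·[0.39 + 0.61 + 0.24 + 0.10 + 0.18 + 0.27] = 4 + 3.58 = 7.58.
Because errors are independent across components, Cov(Tᵢ,Tⱼ) = Cov(Xᵢ,Xⱼ); the off-diagonal part of the true-score variance is the same as above.
True-score variance = [0.68 + 0.84 + 0.78 + 0.70] + 3.58 = 3 + 3.58 = 6.58.
Reliability = 6.58 / 7.58 = 0.8681.

0.8681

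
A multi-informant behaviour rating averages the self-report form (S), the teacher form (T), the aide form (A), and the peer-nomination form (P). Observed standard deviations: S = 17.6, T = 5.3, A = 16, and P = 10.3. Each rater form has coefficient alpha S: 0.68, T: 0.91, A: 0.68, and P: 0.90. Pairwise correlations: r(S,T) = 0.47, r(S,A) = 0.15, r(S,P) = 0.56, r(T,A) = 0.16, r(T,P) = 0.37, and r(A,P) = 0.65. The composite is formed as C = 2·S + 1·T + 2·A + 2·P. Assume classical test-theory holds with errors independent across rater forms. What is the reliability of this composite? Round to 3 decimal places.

0.847

Var(C) = 2²·17.6² + 5.3² + 2²·16² + 2²·10.3² + 2·[2·17.6·5.3·0.47 + 4·17.6·16·0.15 + 4·17.6·10.3·0.56 + 2·5.3·16·0.16 + 2·5.3·10.3·0.37 + 4·16·10.3·0.65] = 2715.49 + 2317.45 = 5032.94.
Under uncorrelated errors the observed covariances equal the true-score covariances, so only the own-variance terms attenuate.
True-score variance = [2²·17.6²·0.68 + 5.3²·0.91 + 2²·16²·0.68 + 2²·10.3²·0.90] + 2317.45 = 1946.35 + 2317.45 = 4263.8.
Reliability = 4263.8 / 5032.94 = 0.847.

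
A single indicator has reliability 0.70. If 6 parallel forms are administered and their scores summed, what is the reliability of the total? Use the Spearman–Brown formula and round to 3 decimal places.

0.933

ρ_k = kρ / (1 + (k−1)ρ) = 6·0.70 / (1 + 5·0.70) = 4.200 / 4.500 = 0.933.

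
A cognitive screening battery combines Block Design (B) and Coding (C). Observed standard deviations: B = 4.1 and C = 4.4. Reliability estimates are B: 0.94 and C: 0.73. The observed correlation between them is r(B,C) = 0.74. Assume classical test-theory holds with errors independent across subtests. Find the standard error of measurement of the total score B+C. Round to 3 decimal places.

2.497

Var(total) = 36.17 + 26.6992 = 62.8692.
True-score variance = 29.9342 + 26.6992 = 56.6334, so reliability = 0.9008.
Error variance = 62.8692 − 56.6334 = 6.2358; SEM = √6.2358 = 2.497.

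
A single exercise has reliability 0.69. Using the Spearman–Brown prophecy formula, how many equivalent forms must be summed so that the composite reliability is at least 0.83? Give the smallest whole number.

k ≥ ρ*(1−ρ₁)/(ρ₁(1−ρ*)) = 0.83·0.31 / (0.69·0.17) = 2.194.
Smallest integer k = 3.

3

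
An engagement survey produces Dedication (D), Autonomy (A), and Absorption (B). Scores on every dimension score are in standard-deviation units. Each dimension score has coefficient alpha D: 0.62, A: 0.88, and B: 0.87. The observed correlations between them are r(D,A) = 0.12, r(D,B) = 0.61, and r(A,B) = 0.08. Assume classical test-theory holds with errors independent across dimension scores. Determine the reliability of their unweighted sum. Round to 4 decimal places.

0.8636

Var(D+A+B) = 3 + 2·[0.12 + 0.61 + 0.08] = 3 + 1.62 = 4.62.
With uncorrelated errors the cross-covariances are all true-score covariance, so they carry over unchanged; only the diagonal terms shrink to ρᵢσᵢ².
True-score variance = [0.62 + 0.88 + 0.87] + 1.62 = 2.37 + 1.62 = 3.99.
Reliability = 3.99 / 4.62 = 0.8636.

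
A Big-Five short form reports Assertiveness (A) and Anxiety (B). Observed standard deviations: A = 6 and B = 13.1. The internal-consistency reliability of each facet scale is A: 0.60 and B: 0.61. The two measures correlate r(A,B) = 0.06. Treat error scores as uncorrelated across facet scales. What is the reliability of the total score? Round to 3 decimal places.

Var(A+B) = 6² + 13.1² + 2·[6·13.1·0.06] = 207.61 + 9.432 = 217.042.
With uncorrelated errors the cross-covariances are all true-score covariance, so they carry over unchanged; only the diagonal terms shrink to ρᵢσᵢ².
True-score variance = [6²·0.60 + 13.1²·0.61] + 9.432 = 126.282 + 9.432 = 135.714.
Reliability = 135.714 / 217.042 = 0.625.

0.625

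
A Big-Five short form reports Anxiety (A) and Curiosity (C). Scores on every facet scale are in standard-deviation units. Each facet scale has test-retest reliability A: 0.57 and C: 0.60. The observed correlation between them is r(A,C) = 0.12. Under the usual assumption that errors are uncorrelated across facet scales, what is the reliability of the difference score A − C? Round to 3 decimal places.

0.528

Var(A−C) = 1 + 1 − 2·0.12 = 2 − 0.24 = 1.76.
Because errors are independent across components, Cov(Tᵢ,Tⱼ) = Cov(Xᵢ,Xⱼ); the off-diagonal part of the true-score variance is the same as above.
True-score variance = [0.57 + 0.60] − 0.24 = 1.17 − 0.24 = 0.93.
Reliability = 0.93 / 1.76 = 0.528.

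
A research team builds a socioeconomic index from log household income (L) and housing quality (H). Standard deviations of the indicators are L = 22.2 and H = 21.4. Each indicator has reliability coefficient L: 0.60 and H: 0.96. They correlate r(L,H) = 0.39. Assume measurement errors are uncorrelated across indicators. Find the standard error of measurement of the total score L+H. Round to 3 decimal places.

14.678

Var(total) = 950.8 + 370.562 = 1321.36.
True-score variance = 735.346 + 370.562 = 1105.91, so reliability = 0.8369.
Error variance = 1321.36 − 1105.91 = 215.454; SEM = √215.454 = 14.678.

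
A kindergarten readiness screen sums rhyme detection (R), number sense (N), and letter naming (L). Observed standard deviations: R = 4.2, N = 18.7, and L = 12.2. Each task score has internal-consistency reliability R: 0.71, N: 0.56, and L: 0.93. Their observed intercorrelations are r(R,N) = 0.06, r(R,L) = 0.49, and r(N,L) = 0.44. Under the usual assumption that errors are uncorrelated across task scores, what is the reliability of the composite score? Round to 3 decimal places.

0.782

Var(R+N+L) = 4.2² + 18.7² + 12.2² + 2·[4.2·18.7·0.06 + 4.2·12.2·0.49 + 18.7·12.2·0.44] = 516.17 + 260.403 = 776.573.
Because errors are independent across components, Cov(Tᵢ,Tⱼ) = Cov(Xᵢ,Xⱼ); the off-diagonal part of the true-score variance is the same as above.
True-score variance = [4.2²·0.71 + 18.7²·0.56 + 12.2²·0.93] + 260.403 = 346.772 + 260.403 = 607.175.
Reliability = 607.175 / 776.573 = 0.782.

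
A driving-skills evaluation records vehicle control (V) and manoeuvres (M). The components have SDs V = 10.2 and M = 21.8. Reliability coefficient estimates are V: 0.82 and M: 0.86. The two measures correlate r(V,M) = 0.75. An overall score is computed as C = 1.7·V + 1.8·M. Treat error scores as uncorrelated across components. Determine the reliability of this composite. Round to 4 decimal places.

0.9057

Var(C) = 1.7²·10.2² + 1.8²·21.8² + 2·[3.06·10.2·21.8·0.75] = 1840.45 + 1020.63 = 2861.09.
Under uncorrelated errors the observed covariances equal the true-score covariances, so only the own-variance terms attenuate.
True-score variance = [1.7²·10.2²·0.82 + 1.8²·21.8²·0.86] + 1020.63 = 1570.76 + 1020.63 = 2591.4.
Reliability = 2591.4 / 2861.09 = 0.9057.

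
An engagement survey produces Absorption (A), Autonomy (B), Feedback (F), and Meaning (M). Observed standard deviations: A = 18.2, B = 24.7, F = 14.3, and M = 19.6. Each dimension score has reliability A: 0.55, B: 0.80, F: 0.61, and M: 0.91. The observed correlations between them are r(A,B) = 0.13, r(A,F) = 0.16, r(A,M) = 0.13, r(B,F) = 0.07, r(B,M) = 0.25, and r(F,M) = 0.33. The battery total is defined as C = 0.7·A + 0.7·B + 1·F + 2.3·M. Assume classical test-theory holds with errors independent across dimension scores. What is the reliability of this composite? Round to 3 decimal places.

0.896

Var(C) = 0.7²·18.2² + 0.7²·24.7² + 14.3² + 2.3²·19.6² + 2·[0.49·18.2·24.7·0.13 + 0.7·18.2·14.3·0.16 + 1.61·18.2·19.6·0.13 + 0.7·24.7·14.3·0.07 + 1.61·24.7·19.6·0.25 + 2.3·14.3·19.6·0.33] = 2697.95 + 1114.69 = 3812.64.
Under uncorrelated errors the observed covariances equal the true-score covariances, so only the own-variance terms attenuate.
True-score variance = [0.7²·18.2²·0.55 + 0.7²·24.7²·0.80 + 14.3²·0.61 + 2.3²·19.6²·0.91] + 1114.69 = 2302.47 + 1114.69 = 3417.16.
Reliability = 3417.16 / 3812.64 = 0.896.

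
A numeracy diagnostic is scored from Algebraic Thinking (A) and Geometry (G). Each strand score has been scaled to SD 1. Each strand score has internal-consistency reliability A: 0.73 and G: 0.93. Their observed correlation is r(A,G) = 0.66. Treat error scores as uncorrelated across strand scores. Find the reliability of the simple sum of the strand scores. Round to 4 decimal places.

Var(A+G) = 2 + 2·[0.66] = 2 + 1.32 = 3.32.
Because errors are independent across components, Cov(Tᵢ,Tⱼ) = Cov(Xᵢ,Xⱼ); the off-diagonal part of the true-score variance is the same as above.
True-score variance = [0.73 + 0.93] + 1.32 = 1.66 + 1.32 = 2.98.
Reliability = 2.98 / 3.32 = 0.8976.

0.8976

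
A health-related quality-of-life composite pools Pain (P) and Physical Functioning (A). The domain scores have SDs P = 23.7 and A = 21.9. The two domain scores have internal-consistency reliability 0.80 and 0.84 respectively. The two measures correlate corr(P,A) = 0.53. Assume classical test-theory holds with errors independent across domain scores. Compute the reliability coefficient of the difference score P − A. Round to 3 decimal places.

0.615

Var(P−A) = 23.7² + 21.9² − 2·23.7·21.9·0.53 = 1041.3 − 550.172 = 491.128.
With uncorrelated errors the cross-covariances are all true-score covariance, so they carry over unchanged; only the diagonal terms shrink to ρᵢσᵢ².
True-score variance = [23.7²·0.80 + 21.9²·0.84] − 550.172 = 852.224 − 550.172 = 302.053.
Reliability = 302.053 / 491.128 = 0.615.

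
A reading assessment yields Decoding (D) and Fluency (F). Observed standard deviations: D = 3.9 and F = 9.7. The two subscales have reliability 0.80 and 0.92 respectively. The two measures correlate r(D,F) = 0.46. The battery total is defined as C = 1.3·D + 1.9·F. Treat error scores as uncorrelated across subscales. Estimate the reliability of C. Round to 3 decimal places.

Var(C) = 1.3²·3.9² + 1.9²·9.7² + 2·[2.47·3.9·9.7·0.46] = 365.37 + 85.9649 = 451.335.
With uncorrelated errors the cross-covariances are all true-score covariance, so they carry over unchanged; only the diagonal terms shrink to ρᵢσᵢ².
True-score variance = [1.3²·3.9²·0.80 + 1.9²·9.7²·0.92] + 85.9649 = 333.056 + 85.9649 = 419.021.
Reliability = 419.021 / 451.335 = 0.928.

0.928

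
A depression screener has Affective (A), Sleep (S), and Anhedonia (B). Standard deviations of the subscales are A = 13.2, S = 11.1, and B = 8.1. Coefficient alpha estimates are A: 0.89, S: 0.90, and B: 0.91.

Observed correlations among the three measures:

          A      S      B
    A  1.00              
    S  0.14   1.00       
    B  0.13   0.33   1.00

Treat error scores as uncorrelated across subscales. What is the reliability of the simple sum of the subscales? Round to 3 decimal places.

0.924

Var(A+S+B) = 13.2² + 11.1² + 8.1² + 2·[13.2·11.1·0.14 + 13.2·8.1·0.13 + 11.1·8.1·0.33] = 363.06 + 128.165 = 491.225.
Because errors are independent across components, Cov(Tᵢ,Tⱼ) = Cov(Xᵢ,Xⱼ); the off-diagonal part of the true-score variance is the same as above.
True-score variance = [13.2²·0.89 + 11.1²·0.90 + 8.1²·0.91] + 128.165 = 325.668 + 128.165 = 453.833.
Reliability = 453.833 / 491.225 = 0.924.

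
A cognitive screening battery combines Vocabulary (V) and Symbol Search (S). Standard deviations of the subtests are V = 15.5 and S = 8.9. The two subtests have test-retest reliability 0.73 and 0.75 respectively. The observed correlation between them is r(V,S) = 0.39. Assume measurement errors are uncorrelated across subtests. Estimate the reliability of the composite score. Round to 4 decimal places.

0.8017

Var(V+S) = 15.5² + 8.9² + 2·[15.5·8.9·0.39] = 319.46 + 107.601 = 427.061.
Because errors are independent across components, Cov(Tᵢ,Tⱼ) = Cov(Xᵢ,Xⱼ); the off-diagonal part of the true-score variance is the same as above.
True-score variance = [15.5²·0.73 + 8.9²·0.75] + 107.601 = 234.79 + 107.601 = 342.391.
Reliability = 342.391 / 427.061 = 0.8017.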